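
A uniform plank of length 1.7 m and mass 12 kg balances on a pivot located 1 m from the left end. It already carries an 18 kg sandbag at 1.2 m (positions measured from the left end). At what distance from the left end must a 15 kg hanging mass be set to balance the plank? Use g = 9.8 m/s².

x ≈ 0.88 m from the left end

About the pivot (at 1 m from the left end):
Beam weight: 12 × 9.8 = 117.6 N down at 0.85 m → arm 0.15 m, τ = 117.6 × 0.15 = 17.64 N·m counterclockwise.
Sandbag: 18 × 9.8 = 176.4 N down at 1.2 m → arm 0.2 m, τ = 176.4 × 0.2 = 35.28 N·m clockwise.
Net moment of existing loads = 17.64 N·m clockwise.
The hanging mass weighs 15 × 9.8 = 147 N and must supply an equal counterclockwise moment, so its lever arm about the pivot is 17.64 / 147 = 0.12 m.
That puts it at 1 − 0.12 = 0.88 m from the left end.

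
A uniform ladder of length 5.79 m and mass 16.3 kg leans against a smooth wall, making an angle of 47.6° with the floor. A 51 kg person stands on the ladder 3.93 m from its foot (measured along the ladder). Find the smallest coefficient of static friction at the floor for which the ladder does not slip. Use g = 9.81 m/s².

Taking torques about the foot of the ladder:
Ladder weight 16.3×9.81 = 159.9 N acts at 2.895 m along the ladder; its horizontal arm is 2.895·cos47.6° = 1.952 m → τ = 312.1 N·m clockwise.
Person: 51×9.81 = 500.3 N at 3.93 m → arm 2.65 m → τ = 1326 N·m clockwise.
Wall normal N acts horizontally at the top; its moment arm is the height L sinθ = 5.79·sin47.6° = 4.276 m, counterclockwise.
Στ = 0 ⇒ N × 4.276 = 1638 ⇒ N = 383.1 N.
ΣFx = 0 ⇒ f = N_wall = 383.1 N. ΣFy = 0 ⇒ N_floor = 660.2 N.
μ_min = f / N_floor = 383.1 / 660.2 = 0.58.

μ_min ≈ 0.58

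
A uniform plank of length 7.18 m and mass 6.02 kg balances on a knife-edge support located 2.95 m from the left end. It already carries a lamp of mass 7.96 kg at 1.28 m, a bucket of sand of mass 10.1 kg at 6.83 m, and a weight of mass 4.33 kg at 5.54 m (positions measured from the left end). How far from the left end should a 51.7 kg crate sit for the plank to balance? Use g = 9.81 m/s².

Taking torques about the knife-edge support (at 2.95 m from the left end):
Beam weight: 6.02 × 9.81 = 59.06 N down at 3.59 m → arm 0.64 m, τ = 59.06 × 0.64 = 37.8 N·m clockwise.
Lamp: 7.96 × 9.81 = 78.09 N down at 1.28 m → arm 1.67 m, τ = 78.09 × 1.67 = 130.4 N·m counterclockwise.
Bucket of sand: 10.1 × 9.81 = 99.08 N down at 6.83 m → arm 3.88 m, τ = 99.08 × 3.88 = 384.4 N·m clockwise.
Weight: 4.33 × 9.81 = 42.48 N down at 5.54 m → arm 2.59 m, τ = 42.48 × 2.59 = 110 N·m clockwise.
Net moment of existing loads = 401.8 N·m clockwise.
The crate weighs 51.7 × 9.81 = 507.2 N and must supply an equal counterclockwise moment, so its lever arm about the knife-edge support is 401.8 / 507.2 = 0.792 m.
That puts it at 2.95 − 0.792 = 2.16 m from the left end.

x ≈ 2.16 m from the left end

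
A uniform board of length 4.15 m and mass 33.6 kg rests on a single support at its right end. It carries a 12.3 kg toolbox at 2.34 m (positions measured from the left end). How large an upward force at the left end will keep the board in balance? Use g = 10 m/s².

Sum moments about the right end (the unknown pivot reaction has zero arm there).
Beam weight: 33.6 × 10 = 336 N down at 2.075 m → arm 2.075 m, τ = 336 × 2.075 = 697.2 N·m counterclockwise.
Toolbox: 12.3 × 10 = 123 N down at 2.34 m → arm 1.81 m, τ = 123 × 1.81 = 222.6 N·m counterclockwise.
Net moment of the loads = 919.8 N·m counterclockwise.
The upward force F acts at the left end, arm 4.15 m, giving F × 4.15 clockwise.
For rotational equilibrium, F × 4.15 = 919.8, so F = 919.8 / 4.15 = 222 N.

F ≈ 222 N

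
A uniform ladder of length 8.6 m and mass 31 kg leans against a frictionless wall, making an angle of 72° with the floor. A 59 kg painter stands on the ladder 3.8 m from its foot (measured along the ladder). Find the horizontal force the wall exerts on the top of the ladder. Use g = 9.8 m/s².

About the foot of the ladder:
Ladder weight 31×9.8 = 303.8 N acts at 4.3 m along the ladder; its horizontal arm is 4.3·cos72° = 1.329 m → τ = 403.8 N·m clockwise.
Painter: 59×9.8 = 578.2 N at 3.8 m → arm 1.174 m → τ = 678.8 N·m clockwise.
Wall normal N acts horizontally at the top; its moment arm is the height L sinθ = 8.6·sin72° = 8.179 m, counterclockwise.
For rotational equilibrium, N × 8.179 = 1083, so N = 132 N.

N_wall ≈ 132 N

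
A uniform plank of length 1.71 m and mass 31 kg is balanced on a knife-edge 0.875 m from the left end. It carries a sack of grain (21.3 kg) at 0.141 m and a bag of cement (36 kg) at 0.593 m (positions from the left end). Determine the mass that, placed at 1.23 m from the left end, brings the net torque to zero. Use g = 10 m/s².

m ≈ 74.4 kg

Sum moments about the knife-edge (at 0.875 m from the left end) (the support reaction has zero arm there).
Beam weight: 31 × 10 = 310 N down at 0.855 m → arm 0.02 m, τ = 310 × 0.02 = 6.2 N·m counterclockwise.
Sack of grain: 21.3 × 10 = 213 N down at 0.141 m → arm 0.734 m, τ = 213 × 0.734 = 156.3 N·m counterclockwise.
Bag of cement: 36 × 10 = 360 N down at 0.593 m → arm 0.282 m, τ = 360 × 0.282 = 101.5 N·m counterclockwise.
Net moment of known loads = 264 N·m counterclockwise.
An unknown mass m at 1.23 m has arm 0.355 m; its moment is m·g·0.355 clockwise.
Setting net torque to zero: m × 10 × 0.355 = 264 → m = 264 / (10 × 0.355) = 74.4 kg.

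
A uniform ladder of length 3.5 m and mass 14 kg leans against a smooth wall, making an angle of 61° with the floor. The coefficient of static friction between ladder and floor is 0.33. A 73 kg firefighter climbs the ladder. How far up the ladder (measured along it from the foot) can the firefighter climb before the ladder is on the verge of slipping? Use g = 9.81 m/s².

d ≈ 2.15 m

Choose the foot of the ladder as the axis so the floor normal and friction both act there and drop out.
Ladder weight 14×9.81 = 137.3 N acts at 1.75 m along the ladder; its horizontal arm is 1.75·cos61° = 0.8484 m → τ = 116.5 N·m clockwise.
Firefighter weight 73×9.81 = 716.1 N at distance d → arm d·cos61° → τ = 716.1·d·0.4848 clockwise.
Wall normal N at the top has arm L sinθ = 3.061 m counterclockwise, so Στ = 0 gives N·3.061 = 116.5 + 347.2·d.
ΣFy = 0 ⇒ N_floor = 853.4 N, so the maximum friction is μ_s·N_floor = 0.33×853.4 = 281.6 N. ΣFx = 0 ⇒ N_wall = f, so at the slipping point N = 281.6 N.
Substituting: 281.6×3.061 = 116.5 + 347.2·d ⇒ d = (862 − 116.5) / 347.2 = 2.15 m.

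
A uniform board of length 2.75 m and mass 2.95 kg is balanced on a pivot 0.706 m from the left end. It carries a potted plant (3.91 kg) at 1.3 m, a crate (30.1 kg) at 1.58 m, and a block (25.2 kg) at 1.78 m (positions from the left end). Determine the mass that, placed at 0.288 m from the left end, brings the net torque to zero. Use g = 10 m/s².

m ≈ 138 kg

Taking torques about the pivot (at 0.706 m from the left end):
Beam weight: 2.95 × 10 = 29.5 N down at 1.375 m → arm 0.669 m, τ = 29.5 × 0.669 = 19.74 N·m clockwise.
Potted plant: 3.91 × 10 = 39.1 N down at 1.3 m → arm 0.594 m, τ = 39.1 × 0.594 = 23.23 N·m clockwise.
Crate: 30.1 × 10 = 301 N down at 1.58 m → arm 0.874 m, τ = 301 × 0.874 = 263.1 N·m clockwise.
Block: 25.2 × 10 = 252 N down at 1.78 m → arm 1.074 m, τ = 252 × 1.074 = 270.6 N·m clockwise.
Net moment of known loads = 576.7 N·m clockwise.
An unknown mass m at 0.288 m has arm 0.418 m; its moment is m·g·0.418 counterclockwise.
For rotational equilibrium, m × 10 × 0.418 = 576.7, so m = 576.7 / (10 × 0.418) = 138 kg.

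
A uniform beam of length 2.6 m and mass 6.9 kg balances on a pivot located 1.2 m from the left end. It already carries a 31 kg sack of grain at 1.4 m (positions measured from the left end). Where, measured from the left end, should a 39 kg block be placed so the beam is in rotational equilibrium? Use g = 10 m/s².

Choose the pivot (at 1.2 m from the left end) as the axis so the support reaction has zero arm there.
Beam weight: 6.9 × 10 = 69 N down at 1.3 m → arm 0.1 m, τ = 69 × 0.1 = 6.9 N·m clockwise.
Sack of grain: 31 × 10 = 310 N down at 1.4 m → arm 0.2 m, τ = 310 × 0.2 = 62 N·m clockwise.
Net moment of existing loads = 68.9 N·m clockwise.
The block weighs 39 × 10 = 390 N and must supply an equal counterclockwise moment, so its lever arm about the pivot is 68.9 / 390 = 0.177 m.
That puts it at 1.2 − 0.177 = 1.02 m from the left end.

x ≈ 1.02 m from the left end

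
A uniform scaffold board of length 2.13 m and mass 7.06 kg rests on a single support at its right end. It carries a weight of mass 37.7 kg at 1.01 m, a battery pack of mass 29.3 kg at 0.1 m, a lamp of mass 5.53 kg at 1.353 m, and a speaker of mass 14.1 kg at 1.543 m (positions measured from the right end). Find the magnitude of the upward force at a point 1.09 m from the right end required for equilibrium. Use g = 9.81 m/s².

F ≈ 700 N

About the right end:
Beam weight: 7.06 × 9.81 = 69.26 N down at 1.065 m → arm 1.065 m, τ = 69.26 × 1.065 = 73.76 N·m counterclockwise.
Weight: 37.7 × 9.81 = 369.8 N down at 1.01 m → arm 1.01 m, τ = 369.8 × 1.01 = 373.5 N·m counterclockwise.
Battery pack: 29.3 × 9.81 = 287.4 N down at 0.1 m → arm 0.1 m, τ = 287.4 × 0.1 = 28.74 N·m counterclockwise.
Lamp: 5.53 × 9.81 = 54.25 N down at 1.353 m → arm 1.353 m, τ = 54.25 × 1.353 = 73.4 N·m counterclockwise.
Speaker: 14.1 × 9.81 = 138.3 N down at 1.543 m → arm 1.543 m, τ = 138.3 × 1.543 = 213.4 N·m counterclockwise.
Net moment of the loads = 762.8 N·m counterclockwise.
The upward force F acts at a point 1.09 m from the right end, arm 1.09 m, giving F × 1.09 clockwise.
Setting net torque to zero: F × 1.09 = 762.8 → F = 762.8 / 1.09 = 700 N.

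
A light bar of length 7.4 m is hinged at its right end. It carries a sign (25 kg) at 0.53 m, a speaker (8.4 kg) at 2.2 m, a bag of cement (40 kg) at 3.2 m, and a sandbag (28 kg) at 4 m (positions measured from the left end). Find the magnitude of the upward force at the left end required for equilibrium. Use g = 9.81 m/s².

F ≈ 635 N

Sum moments about the right end (the unknown pivot reaction has zero arm there).
Sign: 25 × 9.81 = 245.2 N down at 0.53 m → arm 6.87 m, τ = 245.2 × 6.87 = 1685 N·m counterclockwise.
Speaker: 8.4 × 9.81 = 82.4 N down at 2.2 m → arm 5.2 m, τ = 82.4 × 5.2 = 428.5 N·m counterclockwise.
Bag of cement: 40 × 9.81 = 392.4 N down at 3.2 m → arm 4.2 m, τ = 392.4 × 4.2 = 1648 N·m counterclockwise.
Sandbag: 28 × 9.81 = 274.7 N down at 4 m → arm 3.4 m, τ = 274.7 × 3.4 = 934 N·m counterclockwise.
Net moment of the loads = 4696 N·m counterclockwise.
The upward force F acts at the left end, arm 7.4 m, giving F × 7.4 clockwise.
Setting net torque to zero: F × 7.4 = 4696 → F = 4696 / 7.4 = 635 N.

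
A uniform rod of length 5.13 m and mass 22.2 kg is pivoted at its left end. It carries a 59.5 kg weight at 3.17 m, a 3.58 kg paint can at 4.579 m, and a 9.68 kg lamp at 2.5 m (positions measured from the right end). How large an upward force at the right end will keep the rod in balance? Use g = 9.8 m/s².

F ≈ 384 N

Choose the left end as the axis so the unknown pivot reaction has zero arm there.
Beam weight: 22.2 × 9.8 = 217.6 N down at 2.565 m → arm 2.565 m, τ = 217.6 × 2.565 = 558.1 N·m clockwise.
Weight: 59.5 × 9.8 = 583.1 N down at 3.17 m → arm 1.96 m, τ = 583.1 × 1.96 = 1143 N·m clockwise.
Paint can: 3.58 × 9.8 = 35.08 N down at 4.579 m → arm 0.551 m, τ = 35.08 × 0.551 = 19.33 N·m clockwise.
Lamp: 9.68 × 9.8 = 94.86 N down at 2.5 m → arm 2.63 m, τ = 94.86 × 2.63 = 249.5 N·m clockwise.
Net moment of the loads = 1970 N·m clockwise.
The upward force F acts at the right end, arm 5.13 m, giving F × 5.13 counterclockwise.
For rotational equilibrium, F × 5.13 = 1970, so F = 1970 / 5.13 = 384 N.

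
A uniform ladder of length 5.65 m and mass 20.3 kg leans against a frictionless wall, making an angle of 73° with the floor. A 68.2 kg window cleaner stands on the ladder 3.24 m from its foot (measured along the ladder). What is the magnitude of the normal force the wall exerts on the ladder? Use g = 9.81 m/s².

N_wall ≈ 148 N

Taking torques about the foot of the ladder:
Ladder weight 20.3×9.81 = 199.1 N acts at 2.825 m along the ladder; its horizontal arm is 2.825·cos73° = 0.826 m → τ = 164.5 N·m clockwise.
Window cleaner: 68.2×9.81 = 669 N at 3.24 m → arm 0.9473 m → τ = 633.7 N·m clockwise.
Wall normal N acts horizontally at the top; its moment arm is the height L sinθ = 5.65·sin73° = 5.403 m, counterclockwise.
Setting net torque to zero: N × 5.403 = 798.2 → N = 148 N.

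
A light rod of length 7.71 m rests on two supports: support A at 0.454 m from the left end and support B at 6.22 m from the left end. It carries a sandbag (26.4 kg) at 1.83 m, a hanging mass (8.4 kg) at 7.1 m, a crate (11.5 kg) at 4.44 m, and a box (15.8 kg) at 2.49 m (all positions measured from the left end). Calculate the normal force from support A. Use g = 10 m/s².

About support B:
Sandbag: 26.4 × 10 = 264 N down at 1.83 m → arm 4.39 m, τ = 264 × 4.39 = 1159 N·m counterclockwise.
Hanging mass: 8.4 × 10 = 84 N down at 7.1 m → arm 0.88 m, τ = 84 × 0.88 = 73.92 N·m clockwise.
Crate: 11.5 × 10 = 115 N down at 4.44 m → arm 1.78 m, τ = 115 × 1.78 = 204.7 N·m counterclockwise.
Box: 15.8 × 10 = 158 N down at 2.49 m → arm 3.73 m, τ = 158 × 3.73 = 589.3 N·m counterclockwise.
Net load moment about support B = 1879 N·m counterclockwise.
Reaction R at support A is upward at 0.454 m, arm 5.766 m → moment R × 5.766 clockwise.
Στ = 0 ⇒ R × 5.766 = 1879 ⇒ R = 326 N.

R_A ≈ 326 N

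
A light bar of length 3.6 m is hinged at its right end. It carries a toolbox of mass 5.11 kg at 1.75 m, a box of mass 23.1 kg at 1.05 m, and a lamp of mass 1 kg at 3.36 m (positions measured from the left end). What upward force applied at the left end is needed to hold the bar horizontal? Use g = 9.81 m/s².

Take moments about the right end.
Toolbox: 5.11 × 9.81 = 50.13 N down at 1.75 m → arm 1.85 m, τ = 50.13 × 1.85 = 92.74 N·m counterclockwise.
Box: 23.1 × 9.81 = 226.6 N down at 1.05 m → arm 2.55 m, τ = 226.6 × 2.55 = 577.8 N·m counterclockwise.
Lamp: 1 × 9.81 = 9.81 N down at 3.36 m → arm 0.24 m, τ = 9.81 × 0.24 = 2.354 N·m counterclockwise.
Net moment of the loads = 672.9 N·m counterclockwise.
The upward force F acts at the left end, arm 3.6 m, giving F × 3.6 clockwise.
For rotational equilibrium, F × 3.6 = 672.9, so F = 672.9 / 3.6 = 187 N.

F ≈ 187 N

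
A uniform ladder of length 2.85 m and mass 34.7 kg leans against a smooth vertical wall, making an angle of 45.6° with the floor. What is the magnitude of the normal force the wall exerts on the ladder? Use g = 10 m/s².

Take moments about the foot of the ladder.
Ladder weight 34.7×10 = 347 N acts at 1.425 m along the ladder; its horizontal arm is 1.425·cos45.6° = 0.997 m → τ = 346 N·m clockwise.
Wall normal N acts horizontally at the top; its moment arm is the height L sinθ = 2.85·sin45.6° = 2.036 m, counterclockwise.
Balancing moments: N × 2.036 = 346, giving N = 170 N.

N_wall ≈ 170 N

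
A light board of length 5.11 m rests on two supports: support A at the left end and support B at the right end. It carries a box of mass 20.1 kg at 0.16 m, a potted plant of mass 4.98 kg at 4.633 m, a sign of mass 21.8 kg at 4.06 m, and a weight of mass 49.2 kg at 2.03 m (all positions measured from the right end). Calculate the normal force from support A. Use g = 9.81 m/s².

Choose support B as the axis so its reaction then has zero moment arm.
Box: 20.1 × 9.81 = 197.2 N down at 0.16 m → arm 0.16 m, τ = 197.2 × 0.16 = 31.55 N·m counterclockwise.
Potted plant: 4.98 × 9.81 = 48.85 N down at 4.633 m → arm 4.633 m, τ = 48.85 × 4.633 = 226.3 N·m counterclockwise.
Sign: 21.8 × 9.81 = 213.9 N down at 4.06 m → arm 4.06 m, τ = 213.9 × 4.06 = 868.4 N·m counterclockwise.
Weight: 49.2 × 9.81 = 482.7 N down at 2.03 m → arm 2.03 m, τ = 482.7 × 2.03 = 979.9 N·m counterclockwise.
Net load moment about support B = 2106 N·m counterclockwise.
Reaction R at support A is upward at 5.11 m, arm 5.11 m → moment R × 5.11 clockwise.
For rotational equilibrium, R × 5.11 = 2106, so R = 412 N.

R_A ≈ 412 N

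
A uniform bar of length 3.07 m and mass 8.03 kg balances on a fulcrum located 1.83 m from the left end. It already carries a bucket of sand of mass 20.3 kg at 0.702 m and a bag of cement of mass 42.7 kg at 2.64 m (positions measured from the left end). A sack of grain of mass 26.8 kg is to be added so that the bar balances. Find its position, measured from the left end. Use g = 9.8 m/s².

Take moments about the fulcrum (at 1.83 m from the left end).
Beam weight: 8.03 × 9.8 = 78.69 N down at 1.535 m → arm 0.295 m, τ = 78.69 × 0.295 = 23.21 N·m counterclockwise.
Bucket of sand: 20.3 × 9.8 = 198.9 N down at 0.702 m → arm 1.128 m, τ = 198.9 × 1.128 = 224.4 N·m counterclockwise.
Bag of cement: 42.7 × 9.8 = 418.5 N down at 2.64 m → arm 0.81 m, τ = 418.5 × 0.81 = 339 N·m clockwise.
Net moment of existing loads = 91.39 N·m clockwise.
The sack of grain weighs 26.8 × 9.8 = 262.6 N and must supply an equal counterclockwise moment, so its lever arm about the fulcrum is 91.39 / 262.6 = 0.348 m.
That puts it at 1.83 − 0.348 = 1.48 m from the left end.

x ≈ 1.48 m from the left end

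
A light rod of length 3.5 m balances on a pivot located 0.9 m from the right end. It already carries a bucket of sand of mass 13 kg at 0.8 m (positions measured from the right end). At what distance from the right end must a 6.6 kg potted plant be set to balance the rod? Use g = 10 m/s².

x ≈ 1.1 m from the right end

About the pivot (at 0.9 m from the right end):
Bucket of sand: 13 × 10 = 130 N down at 0.8 m → arm 0.1 m, τ = 130 × 0.1 = 13 N·m clockwise.
Net moment of existing loads = 13 N·m clockwise.
The potted plant weighs 6.6 × 10 = 66 N and must supply an equal counterclockwise moment, so its lever arm about the pivot is 13 / 66 = 0.197 m.
That puts it at 0.9 + 0.197 = 1.1 m from the right end.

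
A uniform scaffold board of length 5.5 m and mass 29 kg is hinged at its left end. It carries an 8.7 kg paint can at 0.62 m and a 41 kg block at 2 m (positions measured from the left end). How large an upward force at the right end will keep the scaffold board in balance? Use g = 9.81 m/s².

F ≈ 298 N

Choose the left end as the axis so the unknown pivot reaction has zero arm there.
Beam weight: 29 × 9.81 = 284.5 N down at 2.75 m → arm 2.75 m, τ = 284.5 × 2.75 = 782.4 N·m clockwise.
Paint can: 8.7 × 9.81 = 85.35 N down at 0.62 m → arm 0.62 m, τ = 85.35 × 0.62 = 52.92 N·m clockwise.
Block: 41 × 9.81 = 402.2 N down at 2 m → arm 2 m, τ = 402.2 × 2 = 804.4 N·m clockwise.
Net moment of the loads = 1640 N·m clockwise.
The upward force F acts at the right end, arm 5.5 m, giving F × 5.5 counterclockwise.
Setting net torque to zero: F × 5.5 = 1640 → F = 1640 / 5.5 = 298 N.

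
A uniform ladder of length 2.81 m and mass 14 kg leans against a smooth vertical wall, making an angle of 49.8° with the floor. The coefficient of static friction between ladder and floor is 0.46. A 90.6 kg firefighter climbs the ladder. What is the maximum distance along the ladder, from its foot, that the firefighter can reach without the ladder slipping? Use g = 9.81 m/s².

d ≈ 1.55 m

About the foot of the ladder:
Ladder weight 14×9.81 = 137.3 N acts at 1.405 m along the ladder; its horizontal arm is 1.405·cos49.8° = 0.9069 m → τ = 124.5 N·m clockwise.
Firefighter weight 90.6×9.81 = 888.8 N at distance d → arm d·cos49.8° → τ = 888.8·d·0.6455 clockwise.
Wall normal N at the top has arm L sinθ = 2.146 m counterclockwise, so Στ = 0 gives N·2.146 = 124.5 + 573.7·d.
ΣFy = 0 ⇒ N_floor = 1026 N, so the maximum friction is μ_s·N_floor = 0.46×1026 = 472 N. ΣFx = 0 ⇒ N_wall = f, so at the slipping point N = 472 N.
Substituting: 472×2.146 = 124.5 + 573.7·d ⇒ d = (1013 − 124.5) / 573.7 = 1.55 m.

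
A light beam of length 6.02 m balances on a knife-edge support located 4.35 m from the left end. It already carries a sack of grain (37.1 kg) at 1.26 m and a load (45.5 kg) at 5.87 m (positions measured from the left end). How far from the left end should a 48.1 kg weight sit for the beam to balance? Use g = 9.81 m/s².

Choose the knife-edge support (at 4.35 m from the left end) as the axis so the support reaction has zero arm there.
Sack of grain: 37.1 × 9.81 = 364 N down at 1.26 m → arm 3.09 m, τ = 364 × 3.09 = 1125 N·m counterclockwise.
Load: 45.5 × 9.81 = 446.4 N down at 5.87 m → arm 1.52 m, τ = 446.4 × 1.52 = 678.5 N·m clockwise.
Net moment of existing loads = 446.5 N·m counterclockwise.
The weight weighs 48.1 × 9.81 = 471.9 N and must supply an equal clockwise moment, so its lever arm about the knife-edge support is 446.5 / 471.9 = 0.946 m.
That puts it at 4.35 + 0.946 = 5.3 m from the left end.

x ≈ 5.3 m from the left end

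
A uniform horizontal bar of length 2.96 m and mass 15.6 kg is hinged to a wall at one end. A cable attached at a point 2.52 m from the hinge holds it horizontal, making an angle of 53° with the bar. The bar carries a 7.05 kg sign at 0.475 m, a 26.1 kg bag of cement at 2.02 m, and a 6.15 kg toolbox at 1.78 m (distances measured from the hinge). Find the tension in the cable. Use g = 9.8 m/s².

Sum moments about the hinge (the unknown hinge reaction has zero arm there).
Beam weight: 15.6 × 9.8 = 152.9 N down at 1.48 m → arm 1.48 m, τ = 152.9 × 1.48 = 226.3 N·m clockwise.
Sign: 7.05 × 9.8 = 69.09 N down at 0.475 m → arm 0.475 m, τ = 69.09 × 0.475 = 32.82 N·m clockwise.
Bag of cement: 26.1 × 9.8 = 255.8 N down at 2.02 m → arm 2.02 m, τ = 255.8 × 2.02 = 516.7 N·m clockwise.
Toolbox: 6.15 × 9.8 = 60.27 N down at 1.78 m → arm 1.78 m, τ = 60.27 × 1.78 = 107.3 N·m clockwise.
Total clockwise load moment = 883.1 N·m.
The cable tension T acts at 2.52 m; only its component perpendicular to the bar, T sinθ, produces torque. sin 53° = 0.7986.
Setting net torque to zero: T × 2.52 × 0.7986 = 883.1 → T = 883.1 / 2.012 = 439 N.

T ≈ 439 N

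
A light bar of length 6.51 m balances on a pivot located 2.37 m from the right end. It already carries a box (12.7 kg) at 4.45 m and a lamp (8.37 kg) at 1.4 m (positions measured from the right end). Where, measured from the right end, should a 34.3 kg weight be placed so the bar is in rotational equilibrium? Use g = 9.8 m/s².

x ≈ 1.84 m from the right end

About the pivot (at 2.37 m from the right end):
Box: 12.7 × 9.8 = 124.5 N down at 4.45 m → arm 2.08 m, τ = 124.5 × 2.08 = 259 N·m counterclockwise.
Lamp: 8.37 × 9.8 = 82.03 N down at 1.4 m → arm 0.97 m, τ = 82.03 × 0.97 = 79.57 N·m clockwise.
Net moment of existing loads = 179.4 N·m counterclockwise.
The weight weighs 34.3 × 9.8 = 336.1 N and must supply an equal clockwise moment, so its lever arm about the pivot is 179.4 / 336.1 = 0.534 m.
That puts it at 2.37 − 0.534 = 1.84 m from the right end.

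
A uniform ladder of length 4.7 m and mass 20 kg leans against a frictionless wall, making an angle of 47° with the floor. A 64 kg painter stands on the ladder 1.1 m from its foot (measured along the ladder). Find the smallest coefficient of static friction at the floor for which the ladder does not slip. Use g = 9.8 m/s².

μ_min ≈ 0.277

Choose the foot of the ladder as the axis so the floor normal and friction both act there and drop out.
Ladder weight 20×9.8 = 196 N acts at 2.35 m along the ladder; its horizontal arm is 2.35·cos47° = 1.603 m → τ = 314.2 N·m clockwise.
Painter: 64×9.8 = 627.2 N at 1.1 m → arm 0.7502 m → τ = 470.5 N·m clockwise.
Wall normal N acts horizontally at the top; its moment arm is the height L sinθ = 4.7·sin47° = 3.437 m, counterclockwise.
Balancing moments: N × 3.437 = 784.7, giving N = 228.3 N.
ΣFx = 0 ⇒ f = N_wall = 228.3 N. ΣFy = 0 ⇒ N_floor = 823.2 N.
μ_min = f / N_floor = 228.3 / 823.2 = 0.277.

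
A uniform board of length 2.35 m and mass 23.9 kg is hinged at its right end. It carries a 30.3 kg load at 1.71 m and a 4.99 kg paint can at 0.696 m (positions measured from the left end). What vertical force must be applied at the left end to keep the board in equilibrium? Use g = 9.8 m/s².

F ≈ 232 N

Choose the right end as the axis so the unknown pivot reaction has zero arm there.
Beam weight: 23.9 × 9.8 = 234.2 N down at 1.175 m → arm 1.175 m, τ = 234.2 × 1.175 = 275.2 N·m counterclockwise.
Load: 30.3 × 9.8 = 296.9 N down at 1.71 m → arm 0.64 m, τ = 296.9 × 0.64 = 190 N·m counterclockwise.
Paint can: 4.99 × 9.8 = 48.9 N down at 0.696 m → arm 1.654 m, τ = 48.9 × 1.654 = 80.88 N·m counterclockwise.
Net moment of the loads = 546.1 N·m counterclockwise.
The upward force F acts at the left end, arm 2.35 m, giving F × 2.35 clockwise.
Balancing moments: F × 2.35 = 546.1, giving F = 546.1 / 2.35 = 232 N.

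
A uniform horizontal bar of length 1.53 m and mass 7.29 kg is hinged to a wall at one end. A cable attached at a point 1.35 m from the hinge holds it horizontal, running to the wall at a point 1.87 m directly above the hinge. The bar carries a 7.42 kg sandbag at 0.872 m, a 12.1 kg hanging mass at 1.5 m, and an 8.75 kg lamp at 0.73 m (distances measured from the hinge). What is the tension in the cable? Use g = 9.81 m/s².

Sum moments about the hinge (the unknown hinge reaction has zero arm there).
Beam weight: 7.29 × 9.81 = 71.51 N down at 0.765 m → arm 0.765 m, τ = 71.51 × 0.765 = 54.71 N·m clockwise.
Sandbag: 7.42 × 9.81 = 72.79 N down at 0.872 m → arm 0.872 m, τ = 72.79 × 0.872 = 63.47 N·m clockwise.
Hanging mass: 12.1 × 9.81 = 118.7 N down at 1.5 m → arm 1.5 m, τ = 118.7 × 1.5 = 178.1 N·m clockwise.
Lamp: 8.75 × 9.81 = 85.84 N down at 0.73 m → arm 0.73 m, τ = 85.84 × 0.73 = 62.66 N·m clockwise.
Total clockwise load moment = 358.9 N·m.
The cable tension T acts at 1.35 m; only its component perpendicular to the bar, T sinθ, produces torque. sinθ = h/√(h²+d²) = 1.87/√(1.87²+1.35²) = 0.8108.
Στ = 0 ⇒ T × 1.35 × 0.8108 = 358.9 ⇒ T = 358.9 / 1.095 = 328 N.

T ≈ 328 N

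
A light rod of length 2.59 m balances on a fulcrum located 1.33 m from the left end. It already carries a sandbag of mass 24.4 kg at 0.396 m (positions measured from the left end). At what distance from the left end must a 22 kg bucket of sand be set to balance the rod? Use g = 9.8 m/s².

About the fulcrum (at 1.33 m from the left end):
Sandbag: 24.4 × 9.8 = 239.1 N down at 0.396 m → arm 0.934 m, τ = 239.1 × 0.934 = 223.3 N·m counterclockwise.
Net moment of existing loads = 223.3 N·m counterclockwise.
The bucket of sand weighs 22 × 9.8 = 215.6 N and must supply an equal clockwise moment, so its lever arm about the fulcrum is 223.3 / 215.6 = 1.04 m.
That puts it at 1.33 + 1.04 = 2.37 m from the left end.

x ≈ 2.37 m from the left end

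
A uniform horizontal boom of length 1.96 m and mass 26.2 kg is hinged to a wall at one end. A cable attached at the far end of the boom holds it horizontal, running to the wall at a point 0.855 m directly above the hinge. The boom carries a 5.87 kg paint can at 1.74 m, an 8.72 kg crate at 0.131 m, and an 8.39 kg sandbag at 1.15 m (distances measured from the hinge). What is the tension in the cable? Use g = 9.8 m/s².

Sum moments about the hinge (the unknown hinge reaction has zero arm there).
Beam weight: 26.2 × 9.8 = 256.8 N down at 0.98 m → arm 0.98 m, τ = 256.8 × 0.98 = 251.7 N·m clockwise.
Paint can: 5.87 × 9.8 = 57.53 N down at 1.74 m → arm 1.74 m, τ = 57.53 × 1.74 = 100.1 N·m clockwise.
Crate: 8.72 × 9.8 = 85.46 N down at 0.131 m → arm 0.131 m, τ = 85.46 × 0.131 = 11.2 N·m clockwise.
Sandbag: 8.39 × 9.8 = 82.22 N down at 1.15 m → arm 1.15 m, τ = 82.22 × 1.15 = 94.55 N·m clockwise.
Total clockwise load moment = 457.5 N·m.
The cable tension T acts at 1.96 m; only its component perpendicular to the boom, T sinθ, produces torque. sinθ = h/√(h²+d²) = 0.855/√(0.855²+1.96²) = 0.3998.
Setting net torque to zero: T × 1.96 × 0.3998 = 457.5 → T = 457.5 / 0.7836 = 584 N.

T ≈ 584 N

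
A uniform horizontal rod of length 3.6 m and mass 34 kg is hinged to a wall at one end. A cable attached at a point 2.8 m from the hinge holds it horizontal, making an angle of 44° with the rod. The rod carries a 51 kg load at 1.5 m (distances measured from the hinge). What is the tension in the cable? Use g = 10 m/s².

Taking torques about the hinge:
Beam weight: 34 × 10 = 340 N down at 1.8 m → arm 1.8 m, τ = 340 × 1.8 = 612 N·m clockwise.
Load: 51 × 10 = 510 N down at 1.5 m → arm 1.5 m, τ = 510 × 1.5 = 765 N·m clockwise.
Total clockwise load moment = 1377 N·m.
The cable tension T acts at 2.8 m; only its component perpendicular to the rod, T sinθ, produces torque. sin 44° = 0.6947.
Setting net torque to zero: T × 2.8 × 0.6947 = 1377 → T = 1377 / 1.945 = 708 N.

T ≈ 708 N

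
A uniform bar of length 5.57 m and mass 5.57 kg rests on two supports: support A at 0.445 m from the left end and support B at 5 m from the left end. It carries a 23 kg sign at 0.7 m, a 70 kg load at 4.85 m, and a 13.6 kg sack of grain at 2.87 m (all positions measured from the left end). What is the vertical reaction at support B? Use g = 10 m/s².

R_B ≈ 791 N

Choose support A as the axis so its reaction then has zero moment arm.
Beam weight: 5.57 × 10 = 55.7 N down at 2.785 m → arm 2.34 m, τ = 55.7 × 2.34 = 130.3 N·m clockwise.
Sign: 23 × 10 = 230 N down at 0.7 m → arm 0.255 m, τ = 230 × 0.255 = 58.65 N·m clockwise.
Load: 70 × 10 = 700 N down at 4.85 m → arm 4.405 m, τ = 700 × 4.405 = 3084 N·m clockwise.
Sack of grain: 13.6 × 10 = 136 N down at 2.87 m → arm 2.425 m, τ = 136 × 2.425 = 329.8 N·m clockwise.
Net load moment about support A = 3603 N·m clockwise.
Reaction R at support B is upward at 5 m, arm 4.555 m → moment R × 4.555 counterclockwise.
Στ = 0 ⇒ R × 4.555 = 3603 ⇒ R = 791 N.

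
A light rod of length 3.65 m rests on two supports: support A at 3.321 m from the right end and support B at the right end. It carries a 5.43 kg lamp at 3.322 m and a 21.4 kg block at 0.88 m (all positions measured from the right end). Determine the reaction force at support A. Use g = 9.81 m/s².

Take moments about support B.
Lamp: 5.43 × 9.81 = 53.27 N down at 3.322 m → arm 3.322 m, τ = 53.27 × 3.322 = 177 N·m counterclockwise.
Block: 21.4 × 9.81 = 209.9 N down at 0.88 m → arm 0.88 m, τ = 209.9 × 0.88 = 184.7 N·m counterclockwise.
Net load moment about support B = 361.7 N·m counterclockwise.
Reaction R at support A is upward at 3.321 m, arm 3.321 m → moment R × 3.321 clockwise.
Στ = 0 ⇒ R × 3.321 = 361.7 ⇒ R = 109 N.

R_A ≈ 109 N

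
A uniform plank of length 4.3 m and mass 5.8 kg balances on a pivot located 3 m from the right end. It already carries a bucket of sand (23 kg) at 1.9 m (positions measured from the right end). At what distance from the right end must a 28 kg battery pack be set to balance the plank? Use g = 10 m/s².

x ≈ 4.08 m from the right end

About the pivot (at 3 m from the right end):
Beam weight: 5.8 × 10 = 58 N down at 2.15 m → arm 0.85 m, τ = 58 × 0.85 = 49.3 N·m clockwise.
Bucket of sand: 23 × 10 = 230 N down at 1.9 m → arm 1.1 m, τ = 230 × 1.1 = 253 N·m clockwise.
Net moment of existing loads = 302.3 N·m clockwise.
The battery pack weighs 28 × 10 = 280 N and must supply an equal counterclockwise moment, so its lever arm about the pivot is 302.3 / 280 = 1.08 m.
That puts it at 3 + 1.08 = 4.08 m from the right end.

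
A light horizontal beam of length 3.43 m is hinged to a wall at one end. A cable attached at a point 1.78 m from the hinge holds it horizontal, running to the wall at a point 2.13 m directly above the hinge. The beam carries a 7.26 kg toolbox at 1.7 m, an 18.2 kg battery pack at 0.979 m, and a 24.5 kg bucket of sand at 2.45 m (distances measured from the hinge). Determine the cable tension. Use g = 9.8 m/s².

Choose the hinge as the axis so the unknown hinge reaction has zero arm there.
Toolbox: 7.26 × 9.8 = 71.15 N down at 1.7 m → arm 1.7 m, τ = 71.15 × 1.7 = 121 N·m clockwise.
Battery pack: 18.2 × 9.8 = 178.4 N down at 0.979 m → arm 0.979 m, τ = 178.4 × 0.979 = 174.7 N·m clockwise.
Bucket of sand: 24.5 × 9.8 = 240.1 N down at 2.45 m → arm 2.45 m, τ = 240.1 × 2.45 = 588.2 N·m clockwise.
Total clockwise load moment = 883.9 N·m.
The cable tension T acts at 1.78 m; only its component perpendicular to the beam, T sinθ, produces torque. sinθ = h/√(h²+d²) = 2.13/√(2.13²+1.78²) = 0.7673.
Στ = 0 ⇒ T × 1.78 × 0.7673 = 883.9 ⇒ T = 883.9 / 1.366 = 647 N.

T ≈ 647 N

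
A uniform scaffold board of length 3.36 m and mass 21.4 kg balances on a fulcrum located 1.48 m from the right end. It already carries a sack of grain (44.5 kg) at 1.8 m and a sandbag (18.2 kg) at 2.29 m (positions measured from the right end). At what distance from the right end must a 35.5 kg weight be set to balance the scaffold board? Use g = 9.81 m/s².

About the fulcrum (at 1.48 m from the right end):
Beam weight: 21.4 × 9.81 = 209.9 N down at 1.68 m → arm 0.2 m, τ = 209.9 × 0.2 = 41.98 N·m counterclockwise.
Sack of grain: 44.5 × 9.81 = 436.5 N down at 1.8 m → arm 0.32 m, τ = 436.5 × 0.32 = 139.7 N·m counterclockwise.
Sandbag: 18.2 × 9.81 = 178.5 N down at 2.29 m → arm 0.81 m, τ = 178.5 × 0.81 = 144.6 N·m counterclockwise.
Net moment of existing loads = 326.3 N·m counterclockwise.
The weight weighs 35.5 × 9.81 = 348.3 N and must supply an equal clockwise moment, so its lever arm about the fulcrum is 326.3 / 348.3 = 0.937 m.
That puts it at 1.48 − 0.937 = 0.543 m from the right end.

x ≈ 0.543 m from the right end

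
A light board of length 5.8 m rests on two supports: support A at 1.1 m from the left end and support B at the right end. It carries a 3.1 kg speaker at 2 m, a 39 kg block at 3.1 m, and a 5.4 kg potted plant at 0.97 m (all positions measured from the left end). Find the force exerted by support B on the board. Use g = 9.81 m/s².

Taking torques about support A:
Speaker: 3.1 × 9.81 = 30.41 N down at 2 m → arm 0.9 m, τ = 30.41 × 0.9 = 27.37 N·m clockwise.
Block: 39 × 9.81 = 382.6 N down at 3.1 m → arm 2 m, τ = 382.6 × 2 = 765.2 N·m clockwise.
Potted plant: 5.4 × 9.81 = 52.97 N down at 0.97 m → arm 0.13 m, τ = 52.97 × 0.13 = 6.886 N·m counterclockwise.
Net load moment about support A = 785.7 N·m clockwise.
Reaction R at support B is upward at 5.8 m, arm 4.7 m → moment R × 4.7 counterclockwise.
Balancing moments: R × 4.7 = 785.7, giving R = 167 N.

R_B ≈ 167 N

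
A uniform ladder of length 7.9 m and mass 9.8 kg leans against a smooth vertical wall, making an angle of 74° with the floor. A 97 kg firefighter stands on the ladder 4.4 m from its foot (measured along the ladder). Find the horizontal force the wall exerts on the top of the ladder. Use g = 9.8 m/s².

N_wall ≈ 166 N

Taking torques about the foot of the ladder:
Ladder weight 9.8×9.8 = 96.04 N acts at 3.95 m along the ladder; its horizontal arm is 3.95·cos74° = 1.089 m → τ = 104.6 N·m clockwise.
Firefighter: 97×9.8 = 950.6 N at 4.4 m → arm 1.213 m → τ = 1153 N·m clockwise.
Wall normal N acts horizontally at the top; its moment arm is the height L sinθ = 7.9·sin74° = 7.594 m, counterclockwise.
Balancing moments: N × 7.594 = 1258, giving N = 166 N.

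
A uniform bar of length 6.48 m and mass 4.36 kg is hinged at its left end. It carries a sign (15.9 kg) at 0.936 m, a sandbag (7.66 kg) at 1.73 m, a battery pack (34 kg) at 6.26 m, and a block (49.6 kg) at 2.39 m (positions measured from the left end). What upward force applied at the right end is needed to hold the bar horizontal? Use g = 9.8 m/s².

F ≈ 565 N

Taking torques about the left end:
Beam weight: 4.36 × 9.8 = 42.73 N down at 3.24 m → arm 3.24 m, τ = 42.73 × 3.24 = 138.4 N·m clockwise.
Sign: 15.9 × 9.8 = 155.8 N down at 0.936 m → arm 0.936 m, τ = 155.8 × 0.936 = 145.8 N·m clockwise.
Sandbag: 7.66 × 9.8 = 75.07 N down at 1.73 m → arm 1.73 m, τ = 75.07 × 1.73 = 129.9 N·m clockwise.
Battery pack: 34 × 9.8 = 333.2 N down at 6.26 m → arm 6.26 m, τ = 333.2 × 6.26 = 2086 N·m clockwise.
Block: 49.6 × 9.8 = 486.1 N down at 2.39 m → arm 2.39 m, τ = 486.1 × 2.39 = 1162 N·m clockwise.
Net moment of the loads = 3662 N·m clockwise.
The upward force F acts at the right end, arm 6.48 m, giving F × 6.48 counterclockwise.
Στ = 0 ⇒ F × 6.48 = 3662 ⇒ F = 3662 / 6.48 = 565 N.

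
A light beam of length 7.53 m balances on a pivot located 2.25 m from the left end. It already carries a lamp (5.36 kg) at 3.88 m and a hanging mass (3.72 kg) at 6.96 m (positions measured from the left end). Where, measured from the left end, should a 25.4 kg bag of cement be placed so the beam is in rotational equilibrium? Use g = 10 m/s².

Take moments about the pivot (at 2.25 m from the left end).
Lamp: 5.36 × 10 = 53.6 N down at 3.88 m → arm 1.63 m, τ = 53.6 × 1.63 = 87.37 N·m clockwise.
Hanging mass: 3.72 × 10 = 37.2 N down at 6.96 m → arm 4.71 m, τ = 37.2 × 4.71 = 175.2 N·m clockwise.
Net moment of existing loads = 262.6 N·m clockwise.
The bag of cement weighs 25.4 × 10 = 254 N and must supply an equal counterclockwise moment, so its lever arm about the pivot is 262.6 / 254 = 1.03 m.
That puts it at 2.25 − 1.03 = 1.22 m from the left end.

x ≈ 1.22 m from the left end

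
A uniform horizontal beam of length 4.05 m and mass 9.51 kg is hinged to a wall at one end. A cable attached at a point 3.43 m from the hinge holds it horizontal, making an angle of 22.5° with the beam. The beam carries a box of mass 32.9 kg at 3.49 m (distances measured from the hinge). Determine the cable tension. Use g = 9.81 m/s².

T ≈ 1000 N

About the hinge:
Beam weight: 9.51 × 9.81 = 93.29 N down at 2.025 m → arm 2.025 m, τ = 93.29 × 2.025 = 188.9 N·m clockwise.
Box: 32.9 × 9.81 = 322.7 N down at 3.49 m → arm 3.49 m, τ = 322.7 × 3.49 = 1126 N·m clockwise.
Total clockwise load moment = 1315 N·m.
The cable tension T acts at 3.43 m; only its component perpendicular to the beam, T sinθ, produces torque. sin 22.5° = 0.3827.
Στ = 0 ⇒ T × 3.43 × 0.3827 = 1315 ⇒ T = 1315 / 1.313 = 1000 N.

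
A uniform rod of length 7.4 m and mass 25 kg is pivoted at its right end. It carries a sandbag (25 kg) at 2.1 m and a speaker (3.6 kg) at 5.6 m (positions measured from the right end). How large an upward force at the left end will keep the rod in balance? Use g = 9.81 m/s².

F ≈ 219 N

About the right end:
Beam weight: 25 × 9.81 = 245.2 N down at 3.7 m → arm 3.7 m, τ = 245.2 × 3.7 = 907.2 N·m counterclockwise.
Sandbag: 25 × 9.81 = 245.2 N down at 2.1 m → arm 2.1 m, τ = 245.2 × 2.1 = 514.9 N·m counterclockwise.
Speaker: 3.6 × 9.81 = 35.32 N down at 5.6 m → arm 5.6 m, τ = 35.32 × 5.6 = 197.8 N·m counterclockwise.
Net moment of the loads = 1620 N·m counterclockwise.
The upward force F acts at the left end, arm 7.4 m, giving F × 7.4 clockwise.
Setting net torque to zero: F × 7.4 = 1620 → F = 1620 / 7.4 = 219 N.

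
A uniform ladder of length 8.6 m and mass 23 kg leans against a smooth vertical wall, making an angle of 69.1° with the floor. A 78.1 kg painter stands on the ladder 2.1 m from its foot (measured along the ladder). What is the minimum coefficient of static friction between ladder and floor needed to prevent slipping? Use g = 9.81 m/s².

Taking torques about the foot of the ladder:
Ladder weight 23×9.81 = 225.6 N acts at 4.3 m along the ladder; its horizontal arm is 4.3·cos69.1° = 1.534 m → τ = 346.1 N·m clockwise.
Painter: 78.1×9.81 = 766.2 N at 2.1 m → arm 0.7491 m → τ = 574 N·m clockwise.
Wall normal N acts horizontally at the top; its moment arm is the height L sinθ = 8.6·sin69.1° = 8.034 m, counterclockwise.
Στ = 0 ⇒ N × 8.034 = 920.1 ⇒ N = 114.5 N.
ΣFx = 0 ⇒ f = N_wall = 114.5 N. ΣFy = 0 ⇒ N_floor = 991.8 N.
μ_min = f / N_floor = 114.5 / 991.8 = 0.115.

μ_min ≈ 0.115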